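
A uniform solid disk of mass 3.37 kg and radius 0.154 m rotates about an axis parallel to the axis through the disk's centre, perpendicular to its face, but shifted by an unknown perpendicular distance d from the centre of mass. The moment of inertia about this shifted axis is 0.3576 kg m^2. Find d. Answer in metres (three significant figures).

0.307

About the centre-of-mass axis, I_cm = (1/2)MR² = (1/2)(3.37)(0.154)² = 0.039961 kg m^2.
Parallel axis theorem: I = I_cm + Md², so Md² = 0.3576 − 0.039961 = 0.31764 kg m^2.
d = √(0.31764 / 3.37) = 0.30701 m.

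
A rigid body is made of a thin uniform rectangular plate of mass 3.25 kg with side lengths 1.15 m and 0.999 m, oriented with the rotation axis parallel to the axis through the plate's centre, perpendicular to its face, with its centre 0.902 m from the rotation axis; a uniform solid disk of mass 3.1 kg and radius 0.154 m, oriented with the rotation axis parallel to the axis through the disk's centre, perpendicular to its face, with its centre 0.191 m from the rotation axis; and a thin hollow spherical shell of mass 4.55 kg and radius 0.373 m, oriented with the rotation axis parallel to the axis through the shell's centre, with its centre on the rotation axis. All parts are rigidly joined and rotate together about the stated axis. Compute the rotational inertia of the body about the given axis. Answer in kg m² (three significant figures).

3.84

Rectangular plate: I_cm = (1/12)M(a²+b²) = (1/12)(3.25)[(1.15)² + (0.999)²] = 0.62847 kg m²; centre at d = 0.902 m, so I = I_cm + Md² gives I = 0.62847 + (3.25)(0.902)² = 3.2727 kg m².
Solid disk: I_cm = (1/2)MR² = (1/2)(3.1)(0.154)² = 0.03676 kg m²; centre at d = 0.191 m, so I = I_cm + Md² gives I = 0.03676 + (3.1)(0.191)² = 0.14985 kg m².
Spherical shell: I_cm = (2/3)MR² = (2/3)(4.55)(0.373)² = 0.42202 kg m²; axis through the centre, so I = 0.42202 kg m².
Total I = 3.2727 + 0.14985 + 0.42202 = 3.8446 kg m².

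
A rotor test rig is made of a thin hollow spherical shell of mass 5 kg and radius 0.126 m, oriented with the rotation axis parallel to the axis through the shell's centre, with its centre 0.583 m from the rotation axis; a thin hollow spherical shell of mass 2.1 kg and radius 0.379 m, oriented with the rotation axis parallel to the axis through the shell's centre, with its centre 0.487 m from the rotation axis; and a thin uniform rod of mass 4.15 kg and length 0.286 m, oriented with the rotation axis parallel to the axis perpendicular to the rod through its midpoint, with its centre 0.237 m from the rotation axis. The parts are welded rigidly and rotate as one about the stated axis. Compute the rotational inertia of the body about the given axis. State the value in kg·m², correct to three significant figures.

Spherical shell: I_cm = (2/3)MR² = (2/3)(5)(0.126)² = 0.05292 kg·m²; centre at d = 0.583 m, so the parallel axis theorem gives I = 0.05292 + (5)(0.583)² = 1.7524 kg·m².
Spherical shell: I_cm = (2/3)MR² = (2/3)(2.1)(0.379)² = 0.2011 kg·m²; centre at d = 0.487 m, so the parallel axis theorem gives I = 0.2011 + (2.1)(0.487)² = 0.69915 kg·m².
Thin rod: I_cm = (1/12)ML² = (1/12)(4.15)(0.286)² = 0.028288 kg·m²; centre at d = 0.237 m, so the parallel axis theorem gives I = 0.028288 + (4.15)(0.237)² = 0.26139 kg·m².
Total I = 1.7524 + 0.69915 + 0.26139 = 2.7129 kg·m².

2.71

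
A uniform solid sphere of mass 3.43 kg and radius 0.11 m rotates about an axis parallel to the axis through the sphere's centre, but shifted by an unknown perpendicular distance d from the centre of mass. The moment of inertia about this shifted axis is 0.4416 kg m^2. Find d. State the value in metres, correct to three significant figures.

About the centre-of-mass axis, I_cm = (2/5)MR² = (2/5)(3.43)(0.11)² = 0.016601 kg m^2.
Parallel axis theorem: I = I_cm + Md², so Md² = 0.4416 − 0.016601 = 0.425 kg m^2.
d = √(0.425 / 3.43) = 0.352 m.

0.352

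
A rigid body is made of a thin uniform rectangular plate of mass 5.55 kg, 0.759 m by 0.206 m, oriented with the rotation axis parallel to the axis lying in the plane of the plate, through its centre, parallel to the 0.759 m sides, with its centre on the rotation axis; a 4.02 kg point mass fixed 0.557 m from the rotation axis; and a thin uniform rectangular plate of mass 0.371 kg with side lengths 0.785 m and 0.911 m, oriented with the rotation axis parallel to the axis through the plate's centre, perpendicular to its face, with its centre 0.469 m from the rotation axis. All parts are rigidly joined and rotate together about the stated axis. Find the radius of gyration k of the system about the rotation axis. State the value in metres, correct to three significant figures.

Rectangular plate: I_cm = (1/12)Mb² = (1/12)(5.55)(0.206)² = 0.019627 kg m²; axis through the centre, so I = 0.019627 kg m².
Point mass: I_cm = 0; centre at d = 0.557 m, so I = I_cm + Md² gives I = 0 + (4.02)(0.557)² = 1.2472 kg m².
Rectangular plate: I_cm = (1/12)M(a²+b²) = (1/12)(0.371)[(0.785)² + (0.911)²] = 0.04471 kg m²; centre at d = 0.469 m, so I = I_cm + Md² gives I = 0.04471 + (0.371)(0.469)² = 0.12632 kg m².
Total I = 1.3931 kg m²; total mass M = 9.941 kg.
k = √(I/M) = √(1.3931/9.941) = 0.37435 m.

0.374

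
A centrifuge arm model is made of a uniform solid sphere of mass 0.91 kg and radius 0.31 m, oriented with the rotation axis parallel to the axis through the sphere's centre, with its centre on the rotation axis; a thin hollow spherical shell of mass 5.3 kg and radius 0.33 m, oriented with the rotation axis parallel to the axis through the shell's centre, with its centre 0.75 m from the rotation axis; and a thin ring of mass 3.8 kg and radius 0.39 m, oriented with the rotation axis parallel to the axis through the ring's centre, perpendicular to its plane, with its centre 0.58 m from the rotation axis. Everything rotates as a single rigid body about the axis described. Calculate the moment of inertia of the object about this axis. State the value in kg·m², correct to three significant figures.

Solid sphere: I_cm = (2/5)MR² = (2/5)(0.91)(0.31)² = 0.03498 kg·m²; axis through the centre, so I = 0.03498 kg·m².
Spherical shell: I_cm = (2/3)MR² = (2/3)(5.3)(0.33)² = 0.38478 kg·m²; centre at d = 0.75 m, so the parallel axis theorem gives I = 0.38478 + (5.3)(0.75)² = 3.366 kg·m².
Thin ring: I_cm = MR² = (3.8)(0.39)² = 0.57798 kg·m²; centre at d = 0.58 m, so the parallel axis theorem gives I = 0.57798 + (3.8)(0.58)² = 1.8563 kg·m².
Total I = 0.03498 + 3.366 + 1.8563 = 5.2573 kg·m².

5.26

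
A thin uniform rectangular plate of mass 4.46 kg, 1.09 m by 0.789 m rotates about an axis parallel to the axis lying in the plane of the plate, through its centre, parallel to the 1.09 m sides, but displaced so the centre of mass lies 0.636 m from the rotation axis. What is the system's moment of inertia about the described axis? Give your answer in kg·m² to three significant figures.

2.04

I_cm = (1/12)Mb² = (1/12)(4.46)(0.789)² = 0.23137 kg·m²; centre at d = 0.636 m, so the parallel axis theorem gives I = 0.23137 + (4.46)(0.636)² = 2.0354 kg·m².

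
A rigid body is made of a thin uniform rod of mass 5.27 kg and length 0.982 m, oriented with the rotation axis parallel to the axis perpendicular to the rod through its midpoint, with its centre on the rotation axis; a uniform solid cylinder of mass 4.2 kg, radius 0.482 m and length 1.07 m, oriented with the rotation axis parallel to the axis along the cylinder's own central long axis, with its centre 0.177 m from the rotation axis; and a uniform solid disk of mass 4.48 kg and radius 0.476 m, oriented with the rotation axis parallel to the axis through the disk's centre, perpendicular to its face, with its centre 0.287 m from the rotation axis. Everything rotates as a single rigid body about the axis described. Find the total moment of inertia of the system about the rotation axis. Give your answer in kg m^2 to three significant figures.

Thin rod: I_cm = (1/12)ML² = (1/12)(5.27)(0.982)² = 0.4235 kg m^2; axis through the centre, so I = 0.4235 kg m^2.
Solid cylinder: I_cm = (1/2)MR² = (1/2)(4.2)(0.482)² = 0.48788 kg m^2; centre at d = 0.177 m, so the parallel axis theorem gives I = 0.48788 + (4.2)(0.177)² = 0.61946 kg m^2.
Solid disk: I_cm = (1/2)MR² = (1/2)(4.48)(0.476)² = 0.50753 kg m^2; centre at d = 0.287 m, so the parallel axis theorem gives I = 0.50753 + (4.48)(0.287)² = 0.87654 kg m^2.
Total I = 0.4235 + 0.61946 + 0.87654 = 1.9195 kg m^2.

1.92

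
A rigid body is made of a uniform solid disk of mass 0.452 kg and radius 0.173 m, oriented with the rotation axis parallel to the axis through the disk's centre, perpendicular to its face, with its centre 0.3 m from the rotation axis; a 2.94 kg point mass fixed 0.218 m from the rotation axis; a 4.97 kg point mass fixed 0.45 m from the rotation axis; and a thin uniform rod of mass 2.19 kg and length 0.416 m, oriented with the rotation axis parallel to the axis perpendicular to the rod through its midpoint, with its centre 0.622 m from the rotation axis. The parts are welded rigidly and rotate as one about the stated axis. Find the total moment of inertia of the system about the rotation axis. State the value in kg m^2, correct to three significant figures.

2.07

Solid disk: I_cm = (1/2)MR² = (1/2)(0.452)(0.173)² = 0.006764 kg m^2; centre at d = 0.3 m, so the parallel axis theorem gives I = 0.006764 + (0.452)(0.3)² = 0.047444 kg m^2.
Point mass: I_cm = 0; centre at d = 0.218 m, so the parallel axis theorem gives I = 0 + (2.94)(0.218)² = 0.13972 kg m^2.
Point mass: I_cm = 0; centre at d = 0.45 m, so the parallel axis theorem gives I = 0 + (4.97)(0.45)² = 1.0064 kg m^2.
Thin rod: I_cm = (1/12)ML² = (1/12)(2.19)(0.416)² = 0.031583 kg m^2; centre at d = 0.622 m, so the parallel axis theorem gives I = 0.031583 + (2.19)(0.622)² = 0.87886 kg m^2.
Total I = 0.047444 + 0.13972 + 1.0064 + 0.87886 = 2.0724 kg m^2.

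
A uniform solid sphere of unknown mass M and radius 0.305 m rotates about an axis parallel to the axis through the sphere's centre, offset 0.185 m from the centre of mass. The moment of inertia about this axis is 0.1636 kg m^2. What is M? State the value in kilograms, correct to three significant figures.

I = I_cm + Md² = (2/5)MR² + Md² = M·[0.4·(0.305)² + (0.185)²] = M·0.071435.
So M = 0.1636 / 0.071435 = 2.2902 kg.

2.29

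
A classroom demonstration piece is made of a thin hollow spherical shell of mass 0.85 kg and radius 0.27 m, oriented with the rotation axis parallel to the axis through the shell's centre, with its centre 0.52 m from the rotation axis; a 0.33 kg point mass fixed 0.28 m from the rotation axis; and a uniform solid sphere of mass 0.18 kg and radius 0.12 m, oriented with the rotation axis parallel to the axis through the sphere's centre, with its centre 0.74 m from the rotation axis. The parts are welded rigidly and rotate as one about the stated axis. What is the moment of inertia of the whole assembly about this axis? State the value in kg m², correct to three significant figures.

0.397

Spherical shell: I_cm = (2/3)MR² = (2/3)(0.85)(0.27)² = 0.04131 kg m²; centre at d = 0.52 m, so I = I_cm + Md² gives I = 0.04131 + (0.85)(0.52)² = 0.27115 kg m².
Point mass: I_cm = 0; centre at d = 0.28 m, so I = I_cm + Md² gives I = 0 + (0.33)(0.28)² = 0.025872 kg m².
Solid sphere: I_cm = (2/5)MR² = (2/5)(0.18)(0.12)² = 0.0010368 kg m²; centre at d = 0.74 m, so I = I_cm + Md² gives I = 0.0010368 + (0.18)(0.74)² = 0.099605 kg m².
Total I = 0.27115 + 0.025872 + 0.099605 = 0.39663 kg m².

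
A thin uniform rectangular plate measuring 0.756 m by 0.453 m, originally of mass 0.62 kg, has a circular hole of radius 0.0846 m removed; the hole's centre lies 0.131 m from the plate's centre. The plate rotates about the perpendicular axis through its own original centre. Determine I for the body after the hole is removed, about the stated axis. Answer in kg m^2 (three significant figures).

0.0393

Unpierced body about its centre: I₀ = (1/12)M(a²+b²) = (1/12)(0.62)[(0.756)² + (0.453)²] = 0.040132 kg m^2.
The removed disk has mass m = M·πr²/(ab) = (0.62)·π(0.0846)²/(0.756·0.453) = 0.040706 kg (same uniform areal density).
Its moment of inertia about the rotation axis (parallel-axis theorem): I_hole = (1/2)mr² + md² = (1/2)(0.040706)(0.0846)² + (0.040706)(0.131)² = 0.00084423 kg m^2.
Treating the hole as negative mass, I = I₀ − I_hole = 0.040132 − 0.00084423 = 0.039288 kg m^2.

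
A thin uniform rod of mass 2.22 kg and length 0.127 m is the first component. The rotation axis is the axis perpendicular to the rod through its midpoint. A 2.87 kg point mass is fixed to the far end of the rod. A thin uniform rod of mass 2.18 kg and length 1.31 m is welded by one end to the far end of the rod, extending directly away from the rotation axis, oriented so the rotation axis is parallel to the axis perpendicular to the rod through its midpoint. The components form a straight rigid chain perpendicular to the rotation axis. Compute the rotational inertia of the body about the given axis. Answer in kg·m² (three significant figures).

Thin rod: I_cm = (1/12)ML² = (1/12)(2.22)(0.127)² = 0.0029839 kg·m²; axis through the centre, so I = 0.0029839 kg·m².
Point mass: I_cm = 0; centre at d = 0.0635 m, so I = I_cm + Md² gives I = 0 + (2.87)(0.0635)² = 0.011573 kg·m².
Thin rod: I_cm = (1/12)ML² = (1/12)(2.18)(1.31)² = 0.31176 kg·m²; centre at d = 0.0635 + 0.655 = 0.7185 m, so I = I_cm + Md² gives I = 0.31176 + (2.18)(0.7185)² = 1.4372 kg·m².
Total I = 0.0029839 + 0.011573 + 1.4372 = 1.4517 kg·m².

1.45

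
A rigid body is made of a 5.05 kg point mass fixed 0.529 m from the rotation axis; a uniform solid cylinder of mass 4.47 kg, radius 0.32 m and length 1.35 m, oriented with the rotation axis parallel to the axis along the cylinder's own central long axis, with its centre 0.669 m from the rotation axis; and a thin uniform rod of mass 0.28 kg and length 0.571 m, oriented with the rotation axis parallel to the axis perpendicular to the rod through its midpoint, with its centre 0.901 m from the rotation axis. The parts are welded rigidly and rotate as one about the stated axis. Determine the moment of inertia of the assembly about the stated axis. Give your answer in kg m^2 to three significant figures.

Point mass: I_cm = 0; centre at d = 0.529 m, so the parallel axis theorem gives I = 0 + (5.05)(0.529)² = 1.4132 kg m^2.
Solid cylinder: I_cm = (1/2)MR² = (1/2)(4.47)(0.32)² = 0.22886 kg m^2; centre at d = 0.669 m, so the parallel axis theorem gives I = 0.22886 + (4.47)(0.669)² = 2.2295 kg m^2.
Thin rod: I_cm = (1/12)ML² = (1/12)(0.28)(0.571)² = 0.0076076 kg m^2; centre at d = 0.901 m, so the parallel axis theorem gives I = 0.0076076 + (0.28)(0.901)² = 0.23491 kg m^2.
Total I = 1.4132 + 2.2295 + 0.23491 = 3.8776 kg m^2.

3.88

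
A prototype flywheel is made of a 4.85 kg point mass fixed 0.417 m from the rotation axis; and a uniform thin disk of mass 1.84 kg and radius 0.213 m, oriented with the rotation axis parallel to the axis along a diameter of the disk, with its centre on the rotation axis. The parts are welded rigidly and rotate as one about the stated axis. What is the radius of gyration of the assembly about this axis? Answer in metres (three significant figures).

0.359

Point mass: I_cm = 0; centre at d = 0.417 m, so I = I_cm + Md² gives I = 0 + (4.85)(0.417)² = 0.84336 kg·m².
Thin disk: I_cm = (1/4)MR² = (1/4)(1.84)(0.213)² = 0.02087 kg·m²; axis through the centre, so I = 0.02087 kg·m².
Total I = 0.86423 kg·m²; total mass M = 6.69 kg.
k = √(I/M) = √(0.86423/6.69) = 0.35942 m.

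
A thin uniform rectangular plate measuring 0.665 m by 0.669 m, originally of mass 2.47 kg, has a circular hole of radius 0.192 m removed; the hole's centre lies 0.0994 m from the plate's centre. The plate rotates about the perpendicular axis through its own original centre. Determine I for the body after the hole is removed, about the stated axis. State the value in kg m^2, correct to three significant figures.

Unpierced body about its centre: I₀ = (1/12)M(a²+b²) = (1/12)(2.47)[(0.665)² + (0.669)²] = 0.18315 kg m^2.
The removed disk has mass m = M·πr²/(ab) = (2.47)·π(0.192)²/(0.665·0.669) = 0.64299 kg (same uniform areal density).
Its moment of inertia about the rotation axis (parallel-axis theorem): I_hole = (1/2)mr² + md² = (1/2)(0.64299)(0.192)² + (0.64299)(0.0994)² = 0.018204 kg m^2.
Treating the hole as negative mass, I = I₀ − I_hole = 0.18315 − 0.018204 = 0.16494 kg m^2.

0.165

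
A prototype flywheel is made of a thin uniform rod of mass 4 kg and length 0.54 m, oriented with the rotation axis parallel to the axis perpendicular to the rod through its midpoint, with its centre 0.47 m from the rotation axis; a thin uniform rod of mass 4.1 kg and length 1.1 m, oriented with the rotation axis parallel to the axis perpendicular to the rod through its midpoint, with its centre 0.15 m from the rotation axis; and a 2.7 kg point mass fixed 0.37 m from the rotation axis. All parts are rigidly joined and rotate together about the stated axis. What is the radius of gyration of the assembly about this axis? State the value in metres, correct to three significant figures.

0.415

Thin rod: I_cm = (1/12)ML² = (1/12)(4)(0.54)² = 0.0972 kg m²; centre at d = 0.47 m, so the parallel axis theorem gives I = 0.0972 + (4)(0.47)² = 0.9808 kg m².
Thin rod: I_cm = (1/12)ML² = (1/12)(4.1)(1.1)² = 0.41342 kg m²; centre at d = 0.15 m, so the parallel axis theorem gives I = 0.41342 + (4.1)(0.15)² = 0.50567 kg m².
Point mass: I_cm = 0; centre at d = 0.37 m, so the parallel axis theorem gives I = 0 + (2.7)(0.37)² = 0.36963 kg m².
Total I = 1.8561 kg m²; total mass M = 10.8 kg.
k = √(I/M) = √(1.8561/10.8) = 0.41456 m.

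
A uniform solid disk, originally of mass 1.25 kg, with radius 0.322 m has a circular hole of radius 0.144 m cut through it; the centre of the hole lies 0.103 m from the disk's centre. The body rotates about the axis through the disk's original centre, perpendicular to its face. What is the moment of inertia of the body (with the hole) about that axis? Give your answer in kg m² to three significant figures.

Unpierced body about its centre: I₀ = (1/2)MR² = (1/2)(1.25)(0.322)² = 0.064803 kg m².
The removed disk has mass m = M·(r/R)² = (1.25)(0.144/0.322)² = 0.24999 kg (same uniform areal density).
Its moment of inertia about the rotation axis (parallel-axis theorem): I_hole = (1/2)mr² + md² = (1/2)(0.24999)(0.144)² + (0.24999)(0.103)² = 0.005244 kg m².
Treating the hole as negative mass, I = I₀ − I_hole = 0.064803 − 0.005244 = 0.059558 kg m².

0.0596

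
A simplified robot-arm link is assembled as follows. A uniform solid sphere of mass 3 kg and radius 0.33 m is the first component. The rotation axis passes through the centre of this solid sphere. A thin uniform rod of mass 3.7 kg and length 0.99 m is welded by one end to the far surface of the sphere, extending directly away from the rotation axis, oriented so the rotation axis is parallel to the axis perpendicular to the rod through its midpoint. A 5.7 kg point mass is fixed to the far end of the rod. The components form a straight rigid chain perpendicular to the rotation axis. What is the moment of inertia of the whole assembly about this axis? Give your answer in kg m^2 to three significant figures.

Solid sphere: I_cm = (2/5)MR² = (2/5)(3)(0.33)² = 0.13068 kg m^2; axis through the centre, so I = 0.13068 kg m^2.
Thin rod: I_cm = (1/12)ML² = (1/12)(3.7)(0.99)² = 0.3022 kg m^2; centre at d = 0.33 + 0.495 = 0.825 m, so I = I_cm + Md² gives I = 0.3022 + (3.7)(0.825)² = 2.8205 kg m^2.
Point mass: I_cm = 0; centre at d = 0.33 + 0.495 + 0.495 = 1.32 m, so I = I_cm + Md² gives I = 0 + (5.7)(1.32)² = 9.9317 kg m^2.
Total I = 0.13068 + 2.8205 + 9.9317 = 12.883 kg m^2.

12.9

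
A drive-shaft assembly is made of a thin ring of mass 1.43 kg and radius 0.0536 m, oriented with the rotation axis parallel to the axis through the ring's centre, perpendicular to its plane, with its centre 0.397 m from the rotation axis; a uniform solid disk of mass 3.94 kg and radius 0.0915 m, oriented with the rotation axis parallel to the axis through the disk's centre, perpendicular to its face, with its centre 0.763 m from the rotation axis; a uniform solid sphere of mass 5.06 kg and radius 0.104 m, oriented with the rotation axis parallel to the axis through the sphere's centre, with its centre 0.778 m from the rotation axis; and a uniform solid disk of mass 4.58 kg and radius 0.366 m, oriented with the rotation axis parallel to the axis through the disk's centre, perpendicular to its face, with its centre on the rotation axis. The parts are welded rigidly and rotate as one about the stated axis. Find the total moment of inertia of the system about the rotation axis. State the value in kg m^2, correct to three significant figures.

5.93

Thin ring: I_cm = MR² = (1.43)(0.0536)² = 0.0041083 kg m^2; centre at d = 0.397 m, so the parallel axis theorem gives I = 0.0041083 + (1.43)(0.397)² = 0.22949 kg m^2.
Solid disk: I_cm = (1/2)MR² = (1/2)(3.94)(0.0915)² = 0.016493 kg m^2; centre at d = 0.763 m, so the parallel axis theorem gives I = 0.016493 + (3.94)(0.763)² = 2.3102 kg m^2.
Solid sphere: I_cm = (2/5)MR² = (2/5)(5.06)(0.104)² = 0.021892 kg m^2; centre at d = 0.778 m, so the parallel axis theorem gives I = 0.021892 + (5.06)(0.778)² = 3.0846 kg m^2.
Solid disk: I_cm = (1/2)MR² = (1/2)(4.58)(0.366)² = 0.30676 kg m^2; axis through the centre, so I = 0.30676 kg m^2.
Total I = 0.22949 + 2.3102 + 3.0846 + 0.30676 = 5.9311 kg m^2.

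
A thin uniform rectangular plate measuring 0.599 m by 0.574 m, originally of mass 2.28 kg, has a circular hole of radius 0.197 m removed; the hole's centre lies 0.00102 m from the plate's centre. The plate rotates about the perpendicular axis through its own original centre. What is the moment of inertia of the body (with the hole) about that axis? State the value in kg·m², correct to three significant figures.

Unpierced body about its centre: I₀ = (1/12)M(a²+b²) = (1/12)(2.28)[(0.599)² + (0.574)²] = 0.13077 kg·m².
The removed disk has mass m = M·πr²/(ab) = (2.28)·π(0.197)²/(0.599·0.574) = 0.8085 kg (same uniform areal density).
Its moment of inertia about the rotation axis (parallel-axis theorem): I_hole = (1/2)mr² + md² = (1/2)(0.8085)(0.197)² + (0.8085)(0.00102)² = 0.015689 kg·m².
Treating the hole as negative mass, I = I₀ − I_hole = 0.13077 − 0.015689 = 0.11508 kg·m².

0.115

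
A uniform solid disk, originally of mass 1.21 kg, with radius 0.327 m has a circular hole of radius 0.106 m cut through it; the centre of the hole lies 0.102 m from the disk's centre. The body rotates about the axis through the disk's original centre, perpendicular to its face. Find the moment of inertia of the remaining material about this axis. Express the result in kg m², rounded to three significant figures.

0.0627

Unpierced body about its centre: I₀ = (1/2)MR² = (1/2)(1.21)(0.327)² = 0.064692 kg m².
The removed disk has mass m = M·(r/R)² = (1.21)(0.106/0.327)² = 0.12715 kg (same uniform areal density).
Its moment of inertia about the rotation axis (parallel-axis theorem): I_hole = (1/2)mr² + md² = (1/2)(0.12715)(0.106)² + (0.12715)(0.102)² = 0.0020371 kg m².
Treating the hole as negative mass, I = I₀ − I_hole = 0.064692 − 0.0020371 = 0.062655 kg m².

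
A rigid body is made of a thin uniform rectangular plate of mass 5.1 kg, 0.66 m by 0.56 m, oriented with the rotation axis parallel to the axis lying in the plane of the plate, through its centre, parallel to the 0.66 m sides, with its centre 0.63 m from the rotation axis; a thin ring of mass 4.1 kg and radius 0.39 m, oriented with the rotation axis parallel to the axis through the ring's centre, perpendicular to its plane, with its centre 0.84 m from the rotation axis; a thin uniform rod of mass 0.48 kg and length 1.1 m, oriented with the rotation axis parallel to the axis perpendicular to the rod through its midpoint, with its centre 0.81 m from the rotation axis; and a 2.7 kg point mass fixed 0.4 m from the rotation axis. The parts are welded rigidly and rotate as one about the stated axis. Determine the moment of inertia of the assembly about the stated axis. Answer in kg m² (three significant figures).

6.47

Rectangular plate: I_cm = (1/12)Mb² = (1/12)(5.1)(0.56)² = 0.13328 kg m²; centre at d = 0.63 m, so I = I_cm + Md² gives I = 0.13328 + (5.1)(0.63)² = 2.1575 kg m².
Thin ring: I_cm = MR² = (4.1)(0.39)² = 0.62361 kg m²; centre at d = 0.84 m, so I = I_cm + Md² gives I = 0.62361 + (4.1)(0.84)² = 3.5166 kg m².
Thin rod: I_cm = (1/12)ML² = (1/12)(0.48)(1.1)² = 0.0484 kg m²; centre at d = 0.81 m, so I = I_cm + Md² gives I = 0.0484 + (0.48)(0.81)² = 0.36333 kg m².
Point mass: I_cm = 0; centre at d = 0.4 m, so I = I_cm + Md² gives I = 0 + (2.7)(0.4)² = 0.432 kg m².
Total I = 2.1575 + 3.5166 + 0.36333 + 0.432 = 6.4694 kg m².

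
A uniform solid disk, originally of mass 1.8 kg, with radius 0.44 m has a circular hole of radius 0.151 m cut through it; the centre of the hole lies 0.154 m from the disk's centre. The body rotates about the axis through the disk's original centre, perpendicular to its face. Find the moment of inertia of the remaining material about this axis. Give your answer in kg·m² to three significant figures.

0.167

Unpierced body about its centre: I₀ = (1/2)MR² = (1/2)(1.8)(0.44)² = 0.17424 kg·m².
The removed disk has mass m = M·(r/R)² = (1.8)(0.151/0.44)² = 0.21199 kg (same uniform areal density).
Its moment of inertia about the rotation axis (parallel-axis theorem): I_hole = (1/2)mr² + md² = (1/2)(0.21199)(0.151)² + (0.21199)(0.154)² = 0.0074444 kg·m².
Treating the hole as negative mass, I = I₀ − I_hole = 0.17424 − 0.0074444 = 0.1668 kg·m².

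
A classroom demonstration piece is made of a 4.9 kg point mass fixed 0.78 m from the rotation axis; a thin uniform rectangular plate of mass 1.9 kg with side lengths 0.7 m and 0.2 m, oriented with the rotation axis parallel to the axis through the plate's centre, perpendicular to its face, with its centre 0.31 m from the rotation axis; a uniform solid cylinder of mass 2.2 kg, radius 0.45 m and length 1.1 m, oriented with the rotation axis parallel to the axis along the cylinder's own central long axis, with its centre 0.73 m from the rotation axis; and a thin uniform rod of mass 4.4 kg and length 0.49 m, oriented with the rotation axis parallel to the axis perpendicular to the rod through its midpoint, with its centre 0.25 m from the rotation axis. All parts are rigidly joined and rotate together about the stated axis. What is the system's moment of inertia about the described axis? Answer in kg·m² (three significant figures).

5.01

Point mass: I_cm = 0; centre at d = 0.78 m, so I = I_cm + Md² gives I = 0 + (4.9)(0.78)² = 2.9812 kg·m².
Rectangular plate: I_cm = (1/12)M(a²+b²) = (1/12)(1.9)[(0.7)² + (0.2)²] = 0.083917 kg·m²; centre at d = 0.31 m, so I = I_cm + Md² gives I = 0.083917 + (1.9)(0.31)² = 0.26651 kg·m².
Solid cylinder: I_cm = (1/2)MR² = (1/2)(2.2)(0.45)² = 0.22275 kg·m²; centre at d = 0.73 m, so I = I_cm + Md² gives I = 0.22275 + (2.2)(0.73)² = 1.3951 kg·m².
Thin rod: I_cm = (1/12)ML² = (1/12)(4.4)(0.49)² = 0.088037 kg·m²; centre at d = 0.25 m, so I = I_cm + Md² gives I = 0.088037 + (4.4)(0.25)² = 0.36304 kg·m².
Total I = 2.9812 + 0.26651 + 1.3951 + 0.36304 = 5.0058 kg·m².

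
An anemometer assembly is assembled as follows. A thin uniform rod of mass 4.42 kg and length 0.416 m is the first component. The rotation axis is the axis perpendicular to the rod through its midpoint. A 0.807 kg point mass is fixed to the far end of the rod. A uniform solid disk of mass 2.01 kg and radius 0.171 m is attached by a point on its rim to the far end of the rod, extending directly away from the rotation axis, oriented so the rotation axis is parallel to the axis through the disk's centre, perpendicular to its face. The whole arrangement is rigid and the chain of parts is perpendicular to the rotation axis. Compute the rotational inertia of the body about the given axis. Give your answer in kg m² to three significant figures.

Thin rod: I_cm = (1/12)ML² = (1/12)(4.42)(0.416)² = 0.063742 kg m²; axis through the centre, so I = 0.063742 kg m².
Point mass: I_cm = 0; centre at d = 0.208 m, so the parallel axis theorem gives I = 0 + (0.807)(0.208)² = 0.034914 kg m².
Solid disk: I_cm = (1/2)MR² = (1/2)(2.01)(0.171)² = 0.029387 kg m²; centre at d = 0.208 + 0.171 = 0.379 m, so the parallel axis theorem gives I = 0.029387 + (2.01)(0.379)² = 0.31811 kg m².
Total I = 0.063742 + 0.034914 + 0.31811 = 0.41676 kg m².

0.417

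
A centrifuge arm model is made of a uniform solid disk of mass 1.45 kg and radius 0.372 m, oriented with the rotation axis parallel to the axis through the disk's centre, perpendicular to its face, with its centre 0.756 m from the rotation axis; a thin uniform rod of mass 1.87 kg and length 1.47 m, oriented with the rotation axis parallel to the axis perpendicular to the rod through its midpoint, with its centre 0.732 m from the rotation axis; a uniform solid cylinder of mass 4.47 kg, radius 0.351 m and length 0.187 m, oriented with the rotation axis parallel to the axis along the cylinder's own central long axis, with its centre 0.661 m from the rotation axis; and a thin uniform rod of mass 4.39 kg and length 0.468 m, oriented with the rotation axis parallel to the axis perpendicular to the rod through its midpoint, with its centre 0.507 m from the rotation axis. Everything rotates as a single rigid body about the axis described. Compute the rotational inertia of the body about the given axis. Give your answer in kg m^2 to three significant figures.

5.70

Solid disk: I_cm = (1/2)MR² = (1/2)(1.45)(0.372)² = 0.10033 kg m^2; centre at d = 0.756 m, so I = I_cm + Md² gives I = 0.10033 + (1.45)(0.756)² = 0.92906 kg m^2.
Thin rod: I_cm = (1/12)ML² = (1/12)(1.87)(1.47)² = 0.33674 kg m^2; centre at d = 0.732 m, so I = I_cm + Md² gives I = 0.33674 + (1.87)(0.732)² = 1.3387 kg m^2.
Solid cylinder: I_cm = (1/2)MR² = (1/2)(4.47)(0.351)² = 0.27535 kg m^2; centre at d = 0.661 m, so I = I_cm + Md² gives I = 0.27535 + (4.47)(0.661)² = 2.2284 kg m^2.
Thin rod: I_cm = (1/12)ML² = (1/12)(4.39)(0.468)² = 0.080126 kg m^2; centre at d = 0.507 m, so I = I_cm + Md² gives I = 0.080126 + (4.39)(0.507)² = 1.2086 kg m^2.
Total I = 0.92906 + 1.3387 + 2.2284 + 1.2086 = 5.7047 kg m^2.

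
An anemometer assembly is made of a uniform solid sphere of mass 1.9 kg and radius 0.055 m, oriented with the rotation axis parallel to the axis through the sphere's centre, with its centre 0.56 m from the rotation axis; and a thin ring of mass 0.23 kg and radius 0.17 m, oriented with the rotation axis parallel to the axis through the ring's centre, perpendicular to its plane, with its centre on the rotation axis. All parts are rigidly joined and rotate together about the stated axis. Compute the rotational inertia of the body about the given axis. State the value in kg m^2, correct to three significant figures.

Solid sphere: I_cm = (2/5)MR² = (2/5)(1.9)(0.055)² = 0.002299 kg m^2; centre at d = 0.56 m, so the parallel axis theorem gives I = 0.002299 + (1.9)(0.56)² = 0.59814 kg m^2.
Thin ring: I_cm = MR² = (0.23)(0.17)² = 0.006647 kg m^2; axis through the centre, so I = 0.006647 kg m^2.
Total I = 0.59814 + 0.006647 = 0.60479 kg m^2.

0.605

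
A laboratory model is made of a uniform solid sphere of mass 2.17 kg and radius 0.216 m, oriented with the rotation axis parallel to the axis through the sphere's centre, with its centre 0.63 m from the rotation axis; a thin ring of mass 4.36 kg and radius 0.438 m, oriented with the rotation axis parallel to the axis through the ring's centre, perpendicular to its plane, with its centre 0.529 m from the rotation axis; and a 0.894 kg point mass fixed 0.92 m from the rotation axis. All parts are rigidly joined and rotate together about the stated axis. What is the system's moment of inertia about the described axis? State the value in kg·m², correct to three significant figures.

Solid sphere: I_cm = (2/5)MR² = (2/5)(2.17)(0.216)² = 0.040497 kg·m²; centre at d = 0.63 m, so I = I_cm + Md² gives I = 0.040497 + (2.17)(0.63)² = 0.90177 kg·m².
Thin ring: I_cm = MR² = (4.36)(0.438)² = 0.83644 kg·m²; centre at d = 0.529 m, so I = I_cm + Md² gives I = 0.83644 + (4.36)(0.529)² = 2.0565 kg·m².
Point mass: I_cm = 0; centre at d = 0.92 m, so I = I_cm + Md² gives I = 0 + (0.894)(0.92)² = 0.75668 kg·m².
Total I = 0.90177 + 2.0565 + 0.75668 = 3.715 kg·m².

3.71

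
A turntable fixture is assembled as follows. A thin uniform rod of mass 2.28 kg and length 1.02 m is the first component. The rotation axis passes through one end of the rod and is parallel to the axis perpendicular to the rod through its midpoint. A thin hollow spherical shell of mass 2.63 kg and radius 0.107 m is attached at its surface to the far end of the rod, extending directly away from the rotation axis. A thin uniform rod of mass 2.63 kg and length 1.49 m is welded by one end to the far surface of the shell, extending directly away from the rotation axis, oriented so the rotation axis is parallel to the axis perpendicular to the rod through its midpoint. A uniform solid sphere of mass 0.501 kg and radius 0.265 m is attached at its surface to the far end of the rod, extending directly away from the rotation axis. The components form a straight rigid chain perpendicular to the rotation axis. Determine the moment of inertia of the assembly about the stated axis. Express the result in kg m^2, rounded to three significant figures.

19.4

Thin rod: I_cm = (1/12)ML² = (1/12)(2.28)(1.02)² = 0.19768 kg m^2; centre at d = 0.51 m, so the parallel axis theorem gives I = 0.19768 + (2.28)(0.51)² = 0.7907 kg m^2.
Spherical shell: I_cm = (2/3)MR² = (2/3)(2.63)(0.107)² = 0.020074 kg m^2; centre at d = 0.51 + 0.51 + 0.107 = 1.127 m, so the parallel axis theorem gives I = 0.020074 + (2.63)(1.127)² = 3.3605 kg m^2.
Thin rod: I_cm = (1/12)ML² = (1/12)(2.63)(1.49)² = 0.48657 kg m^2; centre at d = 0.51 + 0.51 + 0.107 + 0.107 + 0.745 = 1.979 m, so the parallel axis theorem gives I = 0.48657 + (2.63)(1.979)² = 10.787 kg m^2.
Solid sphere: I_cm = (2/5)MR² = (2/5)(0.501)(0.265)² = 0.014073 kg m^2; centre at d = 0.51 + 0.51 + 0.107 + 0.107 + 0.745 + 0.745 + 0.265 = 2.989 m, so the parallel axis theorem gives I = 0.014073 + (0.501)(2.989)² = 4.4901 kg m^2.
Total I = 0.7907 + 3.3605 + 10.787 + 4.4901 = 19.428 kg m^2.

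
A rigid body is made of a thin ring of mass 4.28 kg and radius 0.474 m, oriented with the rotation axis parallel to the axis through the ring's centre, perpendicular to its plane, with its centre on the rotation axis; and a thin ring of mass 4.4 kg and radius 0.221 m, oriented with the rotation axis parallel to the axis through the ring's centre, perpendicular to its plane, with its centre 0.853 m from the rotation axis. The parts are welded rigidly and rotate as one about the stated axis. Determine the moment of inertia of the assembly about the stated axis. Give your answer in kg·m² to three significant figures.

4.38

Thin ring: I_cm = MR² = (4.28)(0.474)² = 0.96161 kg·m²; axis through the centre, so I = 0.96161 kg·m².
Thin ring: I_cm = MR² = (4.4)(0.221)² = 0.2149 kg·m²; centre at d = 0.853 m, so the parallel axis theorem gives I = 0.2149 + (4.4)(0.853)² = 3.4164 kg·m².
Total I = 0.96161 + 3.4164 = 4.378 kg·m².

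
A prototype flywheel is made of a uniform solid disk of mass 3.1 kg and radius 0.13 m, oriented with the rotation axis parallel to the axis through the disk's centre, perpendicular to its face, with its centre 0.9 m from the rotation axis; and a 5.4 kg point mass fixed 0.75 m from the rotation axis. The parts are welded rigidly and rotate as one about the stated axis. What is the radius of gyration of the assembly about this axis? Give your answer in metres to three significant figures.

Solid disk: I_cm = (1/2)MR² = (1/2)(3.1)(0.13)² = 0.026195 kg m²; centre at d = 0.9 m, so the parallel axis theorem gives I = 0.026195 + (3.1)(0.9)² = 2.5372 kg m².
Point mass: I_cm = 0; centre at d = 0.75 m, so the parallel axis theorem gives I = 0 + (5.4)(0.75)² = 3.0375 kg m².
Total I = 5.5747 kg m²; total mass M = 8.5 kg.
k = √(I/M) = √(5.5747/8.5) = 0.80984 m.

0.810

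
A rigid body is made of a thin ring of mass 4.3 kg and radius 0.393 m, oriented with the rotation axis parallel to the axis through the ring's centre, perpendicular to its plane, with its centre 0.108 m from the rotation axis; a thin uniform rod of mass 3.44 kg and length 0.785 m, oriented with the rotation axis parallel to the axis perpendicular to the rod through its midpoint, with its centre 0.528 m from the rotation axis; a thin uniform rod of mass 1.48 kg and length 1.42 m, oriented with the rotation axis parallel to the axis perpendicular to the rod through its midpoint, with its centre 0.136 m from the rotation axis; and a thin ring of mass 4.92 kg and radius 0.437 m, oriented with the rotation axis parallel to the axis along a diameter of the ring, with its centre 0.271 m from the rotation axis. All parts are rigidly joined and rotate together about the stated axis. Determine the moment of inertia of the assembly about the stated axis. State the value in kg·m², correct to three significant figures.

Thin ring: I_cm = MR² = (4.3)(0.393)² = 0.66413 kg·m²; centre at d = 0.108 m, so the parallel axis theorem gives I = 0.66413 + (4.3)(0.108)² = 0.71429 kg·m².
Thin rod: I_cm = (1/12)ML² = (1/12)(3.44)(0.785)² = 0.17665 kg·m²; centre at d = 0.528 m, so the parallel axis theorem gives I = 0.17665 + (3.44)(0.528)² = 1.1357 kg·m².
Thin rod: I_cm = (1/12)ML² = (1/12)(1.48)(1.42)² = 0.24869 kg·m²; centre at d = 0.136 m, so the parallel axis theorem gives I = 0.24869 + (1.48)(0.136)² = 0.27606 kg·m².
Thin ring: I_cm = (1/2)MR² = (1/2)(4.92)(0.437)² = 0.46978 kg·m²; centre at d = 0.271 m, so the parallel axis theorem gives I = 0.46978 + (4.92)(0.271)² = 0.83111 kg·m².
Total I = 0.71429 + 1.1357 + 0.27606 + 0.83111 = 2.9571 kg·m².

2.96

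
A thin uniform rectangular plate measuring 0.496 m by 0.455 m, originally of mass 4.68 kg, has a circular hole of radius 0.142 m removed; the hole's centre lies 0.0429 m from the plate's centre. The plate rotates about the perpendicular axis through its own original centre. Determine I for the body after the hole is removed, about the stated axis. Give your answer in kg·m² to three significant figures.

Unpierced body about its centre: I₀ = (1/12)M(a²+b²) = (1/12)(4.68)[(0.496)² + (0.455)²] = 0.17669 kg·m².
The removed disk has mass m = M·πr²/(ab) = (4.68)·π(0.142)²/(0.496·0.455) = 1.3136 kg (same uniform areal density).
Its moment of inertia about the rotation axis (parallel-axis theorem): I_hole = (1/2)mr² + md² = (1/2)(1.3136)(0.142)² + (1.3136)(0.0429)² = 0.015662 kg·m².
Treating the hole as negative mass, I = I₀ − I_hole = 0.17669 − 0.015662 = 0.16102 kg·m².

0.161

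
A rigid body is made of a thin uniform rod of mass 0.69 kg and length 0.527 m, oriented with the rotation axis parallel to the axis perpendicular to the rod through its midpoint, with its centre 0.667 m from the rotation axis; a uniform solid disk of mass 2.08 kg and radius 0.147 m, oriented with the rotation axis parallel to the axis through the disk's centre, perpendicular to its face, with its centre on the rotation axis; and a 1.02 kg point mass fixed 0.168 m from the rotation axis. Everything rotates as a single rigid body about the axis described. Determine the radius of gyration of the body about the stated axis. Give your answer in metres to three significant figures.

Thin rod: I_cm = (1/12)ML² = (1/12)(0.69)(0.527)² = 0.015969 kg m^2; centre at d = 0.667 m, so I = I_cm + Md² gives I = 0.015969 + (0.69)(0.667)² = 0.32294 kg m^2.
Solid disk: I_cm = (1/2)MR² = (1/2)(2.08)(0.147)² = 0.022473 kg m^2; axis through the centre, so I = 0.022473 kg m^2.
Point mass: I_cm = 0; centre at d = 0.168 m, so I = I_cm + Md² gives I = 0 + (1.02)(0.168)² = 0.028788 kg m^2.
Total I = 0.3742 kg m^2; total mass M = 3.79 kg.
k = √(I/M) = √(0.3742/3.79) = 0.31422 m.

0.314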